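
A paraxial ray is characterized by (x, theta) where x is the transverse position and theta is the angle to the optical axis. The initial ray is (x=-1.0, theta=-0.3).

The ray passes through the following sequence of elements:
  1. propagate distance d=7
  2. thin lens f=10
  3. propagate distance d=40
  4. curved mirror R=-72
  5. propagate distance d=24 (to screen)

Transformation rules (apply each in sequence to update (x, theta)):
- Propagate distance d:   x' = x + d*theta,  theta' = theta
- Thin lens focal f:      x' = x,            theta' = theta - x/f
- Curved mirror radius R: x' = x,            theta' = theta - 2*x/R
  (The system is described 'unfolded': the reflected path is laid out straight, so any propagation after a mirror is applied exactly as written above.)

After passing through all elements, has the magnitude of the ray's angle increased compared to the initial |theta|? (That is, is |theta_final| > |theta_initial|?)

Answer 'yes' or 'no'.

Answer: no

Derivation:
Initial: x=-1.0000 theta=-0.3000
After 1 (propagate distance d=7): x=-3.1000 theta=-0.3000
After 2 (thin lens f=10): x=-3.1000 theta=0.0100
After 3 (propagate distance d=40): x=-2.7000 theta=0.0100
After 4 (curved mirror R=-72): x=-2.7000 theta=-0.0650
After 5 (propagate distance d=24 (to screen)): x=-4.2600 theta=-0.0650
|theta_initial|=0.3000 |theta_final|=0.0650 -> not increased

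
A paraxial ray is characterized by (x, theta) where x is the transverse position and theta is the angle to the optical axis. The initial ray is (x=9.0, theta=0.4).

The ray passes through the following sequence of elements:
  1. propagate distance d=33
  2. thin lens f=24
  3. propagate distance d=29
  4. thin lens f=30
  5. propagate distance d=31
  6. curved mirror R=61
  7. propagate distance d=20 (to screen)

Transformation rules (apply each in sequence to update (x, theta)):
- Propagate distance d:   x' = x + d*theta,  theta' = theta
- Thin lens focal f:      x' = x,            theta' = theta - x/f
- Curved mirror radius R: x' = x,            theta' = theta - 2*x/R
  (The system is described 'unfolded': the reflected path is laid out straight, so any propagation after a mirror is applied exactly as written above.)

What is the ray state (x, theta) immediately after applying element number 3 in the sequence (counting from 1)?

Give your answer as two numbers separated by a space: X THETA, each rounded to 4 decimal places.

Answer: 6.9750 -0.5250

Derivation:
Initial: x=9.0000 theta=0.4000
After 1 (propagate distance d=33): x=22.2000 theta=0.4000
After 2 (thin lens f=24): x=22.2000 theta=-0.5250
After 3 (propagate distance d=29): x=6.9750 theta=-0.5250
Rounded to 4 decimal places: x = 6.9750, theta = -0.5250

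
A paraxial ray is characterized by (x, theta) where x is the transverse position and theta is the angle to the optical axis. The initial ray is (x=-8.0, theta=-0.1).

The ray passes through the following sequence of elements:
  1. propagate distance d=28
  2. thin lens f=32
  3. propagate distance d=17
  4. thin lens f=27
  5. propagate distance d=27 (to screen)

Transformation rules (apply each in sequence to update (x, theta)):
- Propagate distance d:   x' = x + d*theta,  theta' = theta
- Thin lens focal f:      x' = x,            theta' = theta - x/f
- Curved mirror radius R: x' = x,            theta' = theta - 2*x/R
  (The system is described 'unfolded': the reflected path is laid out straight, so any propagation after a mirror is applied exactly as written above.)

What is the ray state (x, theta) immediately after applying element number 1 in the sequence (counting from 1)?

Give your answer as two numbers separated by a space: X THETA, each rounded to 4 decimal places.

Answer: -10.8000 -0.1000

Derivation:
Initial: x=-8.0000 theta=-0.1000
After 1 (propagate distance d=28): x=-10.8000 theta=-0.1000
Rounded to 4 decimal places: x = -10.8000, theta = -0.1000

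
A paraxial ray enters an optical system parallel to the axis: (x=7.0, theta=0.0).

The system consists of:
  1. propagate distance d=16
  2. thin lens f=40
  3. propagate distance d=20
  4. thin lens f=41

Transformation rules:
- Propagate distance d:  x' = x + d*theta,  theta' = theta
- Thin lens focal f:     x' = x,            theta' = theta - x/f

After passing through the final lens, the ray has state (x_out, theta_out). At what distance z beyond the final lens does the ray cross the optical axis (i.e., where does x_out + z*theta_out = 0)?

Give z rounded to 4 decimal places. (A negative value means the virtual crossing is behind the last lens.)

Initial: x=7.0000 theta=0.0000
After 1 (propagate distance d=16): x=7.0000 theta=0.0000
After 2 (thin lens f=40): x=7.0000 theta=-0.1750
After 3 (propagate distance d=20): x=3.5000 theta=-0.1750
After 4 (thin lens f=41): x=3.5000 theta=-427/1640 (≈-0.2604)
z_focus = -x_out/theta_out = -(3.5000)/(-427/1640) = 820/61 ≈ 13.4426
Rounded to 4 decimal places: z = 13.4426

Answer: 13.4426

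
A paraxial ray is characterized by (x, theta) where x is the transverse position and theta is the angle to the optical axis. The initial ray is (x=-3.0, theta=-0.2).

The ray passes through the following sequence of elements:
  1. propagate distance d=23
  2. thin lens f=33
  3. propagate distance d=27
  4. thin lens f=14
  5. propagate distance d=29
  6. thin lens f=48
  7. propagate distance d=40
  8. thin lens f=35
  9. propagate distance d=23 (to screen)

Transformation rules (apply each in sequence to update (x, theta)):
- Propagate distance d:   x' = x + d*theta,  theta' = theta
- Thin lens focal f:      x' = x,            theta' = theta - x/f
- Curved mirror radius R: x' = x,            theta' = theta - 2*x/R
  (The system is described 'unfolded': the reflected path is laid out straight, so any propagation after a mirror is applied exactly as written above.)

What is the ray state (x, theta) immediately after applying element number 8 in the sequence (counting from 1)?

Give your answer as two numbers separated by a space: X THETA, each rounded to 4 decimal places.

Answer: 21.9462 -0.2820

Derivation:
Initial: x=-3.0000 theta=-0.2000
After 1 (propagate distance d=23): x=-7.6000 theta=-0.2000
After 2 (thin lens f=33): x=-7.6000 theta=1/33 (≈0.0303)
After 3 (propagate distance d=27): x=-373/55 (≈-6.7818) theta=1/33 (≈0.0303)
After 4 (thin lens f=14): x=-373/55 (≈-6.7818) theta=1189/2310 (≈0.5147)
After 5 (propagate distance d=29): x=3763/462 (≈8.1450) theta=1189/2310 (≈0.5147)
After 6 (thin lens f=48): x=3763/462 (≈8.1450) theta=38257/110880 (≈0.3450)
After 7 (propagate distance d=40): x=60835/2772 (≈21.9462) theta=38257/110880 (≈0.3450)
After 8 (thin lens f=35): x=60835/2772 (≈21.9462) theta=-218881/776160 (≈-0.2820)
Rounded to 4 decimal places: x = 21.9462, theta = -0.2820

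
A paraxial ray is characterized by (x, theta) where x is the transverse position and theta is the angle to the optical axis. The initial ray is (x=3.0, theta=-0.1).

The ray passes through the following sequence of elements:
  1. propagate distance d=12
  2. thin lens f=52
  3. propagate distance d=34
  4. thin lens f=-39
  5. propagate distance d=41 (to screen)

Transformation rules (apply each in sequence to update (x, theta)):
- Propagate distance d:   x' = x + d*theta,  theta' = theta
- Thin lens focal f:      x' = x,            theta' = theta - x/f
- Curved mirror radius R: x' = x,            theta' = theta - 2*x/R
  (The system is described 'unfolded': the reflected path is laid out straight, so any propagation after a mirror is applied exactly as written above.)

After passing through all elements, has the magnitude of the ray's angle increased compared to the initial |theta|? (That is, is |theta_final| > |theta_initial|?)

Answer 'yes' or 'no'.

Initial: x=3.0000 theta=-0.1000
After 1 (propagate distance d=12): x=1.8000 theta=-0.1000
After 2 (thin lens f=52): x=1.8000 theta=-7/52 (≈-0.1346)
After 3 (propagate distance d=34): x=-361/130 (≈-2.7769) theta=-7/52 (≈-0.1346)
After 4 (thin lens f=-39): x=-361/130 (≈-2.7769) theta=-2087/10140 (≈-0.2058)
After 5 (propagate distance d=41 (to screen)): x=-22745/2028 (≈-11.2155) theta=-2087/10140 (≈-0.2058)
|theta_initial|=0.1000 |theta_final|=2087/10140 (≈0.2058) -> increased

Answer: yes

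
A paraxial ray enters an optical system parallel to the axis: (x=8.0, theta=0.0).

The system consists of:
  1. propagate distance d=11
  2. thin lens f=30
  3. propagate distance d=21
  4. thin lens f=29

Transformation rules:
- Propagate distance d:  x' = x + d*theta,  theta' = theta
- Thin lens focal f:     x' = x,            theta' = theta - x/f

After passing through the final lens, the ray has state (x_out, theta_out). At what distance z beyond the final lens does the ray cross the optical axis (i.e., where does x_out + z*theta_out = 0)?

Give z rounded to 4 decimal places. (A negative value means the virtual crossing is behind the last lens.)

Initial: x=8.0000 theta=0.0000
After 1 (propagate distance d=11): x=8.0000 theta=0.0000
After 2 (thin lens f=30): x=8.0000 theta=-4/15 (≈-0.2667)
After 3 (propagate distance d=21): x=2.4000 theta=-4/15 (≈-0.2667)
After 4 (thin lens f=29): x=2.4000 theta=-152/435 (≈-0.3494)
z_focus = -x_out/theta_out = -(2.4000)/(-152/435) = 261/38 ≈ 6.8684
Rounded to 4 decimal places: z = 6.8684

Answer: 6.8684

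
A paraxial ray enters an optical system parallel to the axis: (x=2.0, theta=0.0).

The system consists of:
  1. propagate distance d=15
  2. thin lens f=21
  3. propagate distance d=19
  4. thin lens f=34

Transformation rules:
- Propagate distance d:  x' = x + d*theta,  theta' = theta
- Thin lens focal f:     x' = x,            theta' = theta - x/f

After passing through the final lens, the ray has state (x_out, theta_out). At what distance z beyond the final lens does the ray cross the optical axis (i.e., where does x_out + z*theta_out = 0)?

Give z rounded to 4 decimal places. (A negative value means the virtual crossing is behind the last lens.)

Initial: x=2.0000 theta=0.0000
After 1 (propagate distance d=15): x=2.0000 theta=0.0000
After 2 (thin lens f=21): x=2.0000 theta=-2/21 (≈-0.0952)
After 3 (propagate distance d=19): x=4/21 (≈0.1905) theta=-2/21 (≈-0.0952)
After 4 (thin lens f=34): x=4/21 (≈0.1905) theta=-12/119 (≈-0.1008)
z_focus = -x_out/theta_out = -(4/21)/(-12/119) = 17/9 ≈ 1.8889
Rounded to 4 decimal places: z = 1.8889

Answer: 1.8889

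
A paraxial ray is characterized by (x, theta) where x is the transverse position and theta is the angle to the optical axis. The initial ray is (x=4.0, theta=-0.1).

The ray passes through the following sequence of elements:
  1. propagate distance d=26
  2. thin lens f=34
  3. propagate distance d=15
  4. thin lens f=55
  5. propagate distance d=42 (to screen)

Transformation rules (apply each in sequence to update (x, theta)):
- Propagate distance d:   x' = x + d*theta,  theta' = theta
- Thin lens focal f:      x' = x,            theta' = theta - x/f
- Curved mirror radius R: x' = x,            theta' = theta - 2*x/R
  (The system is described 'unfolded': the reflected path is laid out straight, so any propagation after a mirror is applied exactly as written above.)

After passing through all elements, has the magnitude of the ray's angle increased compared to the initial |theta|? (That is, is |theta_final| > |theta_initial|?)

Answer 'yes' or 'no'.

Initial: x=4.0000 theta=-0.1000
After 1 (propagate distance d=26): x=1.4000 theta=-0.1000
After 2 (thin lens f=34): x=1.4000 theta=-12/85 (≈-0.1412)
After 3 (propagate distance d=15): x=-61/85 (≈-0.7176) theta=-12/85 (≈-0.1412)
After 4 (thin lens f=55): x=-61/85 (≈-0.7176) theta=-599/4675 (≈-0.1281)
After 5 (propagate distance d=42 (to screen)): x=-28513/4675 (≈-6.0990) theta=-599/4675 (≈-0.1281)
|theta_initial|=0.1000 |theta_final|=599/4675 (≈0.1281) -> increased

Answer: yes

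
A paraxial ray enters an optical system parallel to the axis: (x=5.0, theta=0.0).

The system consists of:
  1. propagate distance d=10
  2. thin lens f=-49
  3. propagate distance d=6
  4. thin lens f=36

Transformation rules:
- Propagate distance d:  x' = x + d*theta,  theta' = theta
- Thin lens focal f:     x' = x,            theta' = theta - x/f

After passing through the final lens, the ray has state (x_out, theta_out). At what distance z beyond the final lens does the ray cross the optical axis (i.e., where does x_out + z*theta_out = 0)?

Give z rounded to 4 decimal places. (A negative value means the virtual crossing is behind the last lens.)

Initial: x=5.0000 theta=0.0000
After 1 (propagate distance d=10): x=5.0000 theta=0.0000
After 2 (thin lens f=-49): x=5.0000 theta=5/49 (≈0.1020)
After 3 (propagate distance d=6): x=275/49 (≈5.6122) theta=5/49 (≈0.1020)
After 4 (thin lens f=36): x=275/49 (≈5.6122) theta=-95/1764 (≈-0.0539)
z_focus = -x_out/theta_out = -(275/49)/(-95/1764) = 1980/19 ≈ 104.2105
Rounded to 4 decimal places: z = 104.2105

Answer: 104.2105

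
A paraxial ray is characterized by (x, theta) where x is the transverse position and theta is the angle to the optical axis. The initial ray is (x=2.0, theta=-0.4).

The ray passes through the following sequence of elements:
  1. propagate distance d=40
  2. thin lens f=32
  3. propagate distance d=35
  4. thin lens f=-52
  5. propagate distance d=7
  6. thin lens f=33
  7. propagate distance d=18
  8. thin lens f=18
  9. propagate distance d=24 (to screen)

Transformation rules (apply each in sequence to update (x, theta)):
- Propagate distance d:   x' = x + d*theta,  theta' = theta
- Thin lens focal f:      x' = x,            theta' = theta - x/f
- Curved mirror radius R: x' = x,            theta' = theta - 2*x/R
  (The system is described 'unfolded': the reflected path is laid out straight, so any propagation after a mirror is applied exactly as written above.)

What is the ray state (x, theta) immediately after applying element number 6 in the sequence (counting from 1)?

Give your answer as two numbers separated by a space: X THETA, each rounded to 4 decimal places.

Answer: -14.1329 0.2218

Derivation:
Initial: x=2.0000 theta=-0.4000
After 1 (propagate distance d=40): x=-14.0000 theta=-0.4000
After 2 (thin lens f=32): x=-14.0000 theta=0.0375
After 3 (propagate distance d=35): x=-12.6875 theta=0.0375
After 4 (thin lens f=-52): x=-12.6875 theta=-859/4160 (≈-0.2065)
After 5 (propagate distance d=7): x=-58793/4160 (≈-14.1329) theta=-859/4160 (≈-0.2065)
After 6 (thin lens f=33): x=-58793/4160 (≈-14.1329) theta=1171/5280 (≈0.2218)
Rounded to 4 decimal places: x = -14.1329, theta = 0.2218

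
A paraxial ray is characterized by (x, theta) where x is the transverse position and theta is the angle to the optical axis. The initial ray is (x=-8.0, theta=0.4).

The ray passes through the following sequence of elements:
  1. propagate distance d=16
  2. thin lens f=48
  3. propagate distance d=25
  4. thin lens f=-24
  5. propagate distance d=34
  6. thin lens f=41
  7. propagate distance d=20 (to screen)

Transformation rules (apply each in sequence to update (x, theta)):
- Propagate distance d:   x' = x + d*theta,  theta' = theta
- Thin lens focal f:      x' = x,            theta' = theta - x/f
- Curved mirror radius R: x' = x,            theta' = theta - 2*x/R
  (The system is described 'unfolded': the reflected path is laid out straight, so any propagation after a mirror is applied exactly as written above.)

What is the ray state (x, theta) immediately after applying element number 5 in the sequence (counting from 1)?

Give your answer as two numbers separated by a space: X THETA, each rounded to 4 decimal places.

Initial: x=-8.0000 theta=0.4000
After 1 (propagate distance d=16): x=-1.6000 theta=0.4000
After 2 (thin lens f=48): x=-1.6000 theta=13/30 (≈0.4333)
After 3 (propagate distance d=25): x=277/30 (≈9.2333) theta=13/30 (≈0.4333)
After 4 (thin lens f=-24): x=277/30 (≈9.2333) theta=589/720 (≈0.8181)
After 5 (propagate distance d=34): x=13337/360 (≈37.0472) theta=589/720 (≈0.8181)
Rounded to 4 decimal places: x = 37.0472, theta = 0.8181

Answer: 37.0472 0.8181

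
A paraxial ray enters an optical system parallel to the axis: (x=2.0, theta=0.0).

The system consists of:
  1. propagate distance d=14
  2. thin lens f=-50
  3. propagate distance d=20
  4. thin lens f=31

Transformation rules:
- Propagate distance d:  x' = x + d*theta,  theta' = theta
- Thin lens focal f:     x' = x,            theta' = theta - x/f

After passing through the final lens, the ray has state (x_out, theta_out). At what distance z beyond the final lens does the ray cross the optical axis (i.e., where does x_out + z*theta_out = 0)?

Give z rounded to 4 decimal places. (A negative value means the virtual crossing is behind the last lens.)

Answer: 55.6410

Derivation:
Initial: x=2.0000 theta=0.0000
After 1 (propagate distance d=14): x=2.0000 theta=0.0000
After 2 (thin lens f=-50): x=2.0000 theta=0.0400
After 3 (propagate distance d=20): x=2.8000 theta=0.0400
After 4 (thin lens f=31): x=2.8000 theta=-39/775 (≈-0.0503)
z_focus = -x_out/theta_out = -(2.8000)/(-39/775) = 2170/39 ≈ 55.6410
Rounded to 4 decimal places: z = 55.6410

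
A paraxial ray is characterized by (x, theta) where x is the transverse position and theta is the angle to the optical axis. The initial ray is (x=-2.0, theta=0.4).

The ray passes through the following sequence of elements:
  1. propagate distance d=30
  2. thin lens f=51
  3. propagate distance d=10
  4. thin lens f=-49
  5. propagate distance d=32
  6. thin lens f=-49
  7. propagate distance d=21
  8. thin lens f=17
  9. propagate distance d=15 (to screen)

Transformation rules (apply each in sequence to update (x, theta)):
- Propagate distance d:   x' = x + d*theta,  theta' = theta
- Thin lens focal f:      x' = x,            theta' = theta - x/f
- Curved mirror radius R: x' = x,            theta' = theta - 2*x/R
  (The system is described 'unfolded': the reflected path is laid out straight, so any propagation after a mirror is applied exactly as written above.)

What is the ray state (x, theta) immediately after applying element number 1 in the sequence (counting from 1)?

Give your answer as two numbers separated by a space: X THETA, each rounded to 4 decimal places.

Answer: 10.0000 0.4000

Derivation:
Initial: x=-2.0000 theta=0.4000
After 1 (propagate distance d=30): x=10.0000 theta=0.4000
Rounded to 4 decimal places: x = 10.0000, theta = 0.4000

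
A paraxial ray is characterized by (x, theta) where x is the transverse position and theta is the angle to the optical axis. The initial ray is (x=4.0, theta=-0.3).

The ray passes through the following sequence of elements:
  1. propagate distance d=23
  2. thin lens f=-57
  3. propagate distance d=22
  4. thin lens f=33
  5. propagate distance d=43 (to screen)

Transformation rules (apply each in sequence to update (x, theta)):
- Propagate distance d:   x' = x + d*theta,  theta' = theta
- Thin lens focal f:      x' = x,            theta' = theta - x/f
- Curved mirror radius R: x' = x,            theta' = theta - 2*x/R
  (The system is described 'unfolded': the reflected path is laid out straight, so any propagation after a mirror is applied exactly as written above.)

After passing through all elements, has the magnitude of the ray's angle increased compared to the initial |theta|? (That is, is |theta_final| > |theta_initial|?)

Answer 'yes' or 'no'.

Answer: no

Derivation:
Initial: x=4.0000 theta=-0.3000
After 1 (propagate distance d=23): x=-2.9000 theta=-0.3000
After 2 (thin lens f=-57): x=-2.9000 theta=-20/57 (≈-0.3509)
After 3 (propagate distance d=22): x=-6053/570 (≈-10.6193) theta=-20/57 (≈-0.3509)
After 4 (thin lens f=33): x=-6053/570 (≈-10.6193) theta=-547/18810 (≈-0.0291)
After 5 (propagate distance d=43 (to screen)): x=-22327/1881 (≈-11.8698) theta=-547/18810 (≈-0.0291)
|theta_initial|=0.3000 |theta_final|=547/18810 (≈0.0291) -> not increased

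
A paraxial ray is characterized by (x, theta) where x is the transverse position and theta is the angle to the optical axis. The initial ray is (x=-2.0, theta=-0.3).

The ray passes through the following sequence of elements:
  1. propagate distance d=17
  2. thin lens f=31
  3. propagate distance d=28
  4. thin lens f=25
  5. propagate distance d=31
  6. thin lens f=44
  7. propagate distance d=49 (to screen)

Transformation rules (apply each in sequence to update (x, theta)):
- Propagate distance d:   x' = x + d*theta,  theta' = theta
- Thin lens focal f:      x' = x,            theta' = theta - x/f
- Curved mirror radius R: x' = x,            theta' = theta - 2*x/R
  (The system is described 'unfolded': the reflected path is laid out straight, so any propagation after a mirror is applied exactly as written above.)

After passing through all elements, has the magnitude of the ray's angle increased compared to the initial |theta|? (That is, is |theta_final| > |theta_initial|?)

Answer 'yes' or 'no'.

Initial: x=-2.0000 theta=-0.3000
After 1 (propagate distance d=17): x=-7.1000 theta=-0.3000
After 2 (thin lens f=31): x=-7.1000 theta=-11/155 (≈-0.0710)
After 3 (propagate distance d=28): x=-2817/310 (≈-9.0871) theta=-11/155 (≈-0.0710)
After 4 (thin lens f=25): x=-2817/310 (≈-9.0871) theta=2267/7750 (≈0.2925)
After 5 (propagate distance d=31): x=-74/3875 (≈-0.0191) theta=2267/7750 (≈0.2925)
After 6 (thin lens f=44): x=-74/3875 (≈-0.0191) theta=12487/42625 (≈0.2930)
After 7 (propagate distance d=49 (to screen)): x=611049/42625 (≈14.3355) theta=12487/42625 (≈0.2930)
|theta_initial|=0.3000 |theta_final|=12487/42625 (≈0.2930) -> not increased

Answer: no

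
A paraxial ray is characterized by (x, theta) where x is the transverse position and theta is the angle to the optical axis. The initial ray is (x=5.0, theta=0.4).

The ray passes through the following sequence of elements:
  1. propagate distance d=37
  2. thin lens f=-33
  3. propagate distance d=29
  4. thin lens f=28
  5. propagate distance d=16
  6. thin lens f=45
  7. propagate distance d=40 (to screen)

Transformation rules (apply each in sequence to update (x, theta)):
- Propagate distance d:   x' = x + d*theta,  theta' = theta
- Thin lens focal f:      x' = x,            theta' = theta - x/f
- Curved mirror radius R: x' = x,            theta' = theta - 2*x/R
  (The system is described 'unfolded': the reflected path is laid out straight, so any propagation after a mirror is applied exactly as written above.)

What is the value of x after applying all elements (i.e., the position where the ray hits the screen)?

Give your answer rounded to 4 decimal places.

Initial: x=5.0000 theta=0.4000
After 1 (propagate distance d=37): x=19.8000 theta=0.4000
After 2 (thin lens f=-33): x=19.8000 theta=1.0000
After 3 (propagate distance d=29): x=48.8000 theta=1.0000
After 4 (thin lens f=28): x=48.8000 theta=-26/35 (≈-0.7429)
After 5 (propagate distance d=16): x=1292/35 (≈36.9143) theta=-26/35 (≈-0.7429)
After 6 (thin lens f=45): x=1292/35 (≈36.9143) theta=-2462/1575 (≈-1.5632)
After 7 (propagate distance d=40 (to screen)): x=-8068/315 (≈-25.6127) theta=-2462/1575 (≈-1.5632)
Rounded to 4 decimal places: x = -25.6127

Answer: -25.6127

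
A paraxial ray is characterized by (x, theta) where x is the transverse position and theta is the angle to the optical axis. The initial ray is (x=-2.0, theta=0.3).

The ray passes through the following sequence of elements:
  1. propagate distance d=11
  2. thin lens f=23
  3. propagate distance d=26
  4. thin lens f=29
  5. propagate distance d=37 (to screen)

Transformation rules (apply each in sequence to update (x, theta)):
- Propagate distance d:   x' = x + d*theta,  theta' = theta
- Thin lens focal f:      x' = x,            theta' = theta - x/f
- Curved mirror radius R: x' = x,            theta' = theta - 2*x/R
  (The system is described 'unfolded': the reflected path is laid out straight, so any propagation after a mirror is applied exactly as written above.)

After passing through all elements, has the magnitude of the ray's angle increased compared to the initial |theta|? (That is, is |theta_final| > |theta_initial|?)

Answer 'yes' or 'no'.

Initial: x=-2.0000 theta=0.3000
After 1 (propagate distance d=11): x=1.3000 theta=0.3000
After 2 (thin lens f=23): x=1.3000 theta=28/115 (≈0.2435)
After 3 (propagate distance d=26): x=351/46 (≈7.6304) theta=28/115 (≈0.2435)
After 4 (thin lens f=29): x=351/46 (≈7.6304) theta=-131/6670 (≈-0.0196)
After 5 (propagate distance d=37 (to screen)): x=23024/3335 (≈6.9037) theta=-131/6670 (≈-0.0196)
|theta_initial|=0.3000 |theta_final|=131/6670 (≈0.0196) -> not increased

Answer: no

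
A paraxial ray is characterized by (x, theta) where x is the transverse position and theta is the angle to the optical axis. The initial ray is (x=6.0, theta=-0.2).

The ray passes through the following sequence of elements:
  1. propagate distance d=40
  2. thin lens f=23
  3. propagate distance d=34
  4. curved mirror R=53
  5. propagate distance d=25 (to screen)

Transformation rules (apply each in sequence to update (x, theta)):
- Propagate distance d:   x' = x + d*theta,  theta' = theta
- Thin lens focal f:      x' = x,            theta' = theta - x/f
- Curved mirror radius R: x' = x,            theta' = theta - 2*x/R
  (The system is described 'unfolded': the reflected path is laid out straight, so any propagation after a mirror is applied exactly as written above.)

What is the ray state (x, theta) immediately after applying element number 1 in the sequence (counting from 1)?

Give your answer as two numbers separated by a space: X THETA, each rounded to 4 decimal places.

Initial: x=6.0000 theta=-0.2000
After 1 (propagate distance d=40): x=-2.0000 theta=-0.2000
Rounded to 4 decimal places: x = -2.0000, theta = -0.2000

Answer: -2.0000 -0.2000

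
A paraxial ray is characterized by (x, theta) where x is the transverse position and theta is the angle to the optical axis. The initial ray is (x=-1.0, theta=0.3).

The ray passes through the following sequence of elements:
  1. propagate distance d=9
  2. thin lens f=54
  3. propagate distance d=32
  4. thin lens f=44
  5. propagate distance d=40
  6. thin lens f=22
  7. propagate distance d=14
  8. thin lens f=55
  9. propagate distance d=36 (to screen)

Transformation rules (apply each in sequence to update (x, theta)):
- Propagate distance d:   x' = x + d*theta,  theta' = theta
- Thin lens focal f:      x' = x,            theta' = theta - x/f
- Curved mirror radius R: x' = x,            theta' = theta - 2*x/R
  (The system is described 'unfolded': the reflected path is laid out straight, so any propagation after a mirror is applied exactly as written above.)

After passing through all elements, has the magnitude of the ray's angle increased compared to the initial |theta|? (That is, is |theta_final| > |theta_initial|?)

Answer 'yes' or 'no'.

Initial: x=-1.0000 theta=0.3000
After 1 (propagate distance d=9): x=1.7000 theta=0.3000
After 2 (thin lens f=54): x=1.7000 theta=29/108 (≈0.2685)
After 3 (propagate distance d=32): x=2779/270 (≈10.2926) theta=29/108 (≈0.2685)
After 4 (thin lens f=44): x=2779/270 (≈10.2926) theta=137/3960 (≈0.0346)
After 5 (propagate distance d=40): x=34679/2970 (≈11.6764) theta=137/3960 (≈0.0346)
After 6 (thin lens f=22): x=34679/2970 (≈11.6764) theta=-64837/130680 (≈-0.4962)
After 7 (propagate distance d=14): x=309079/65340 (≈4.7303) theta=-64837/130680 (≈-0.4962)
After 8 (thin lens f=55): x=309079/65340 (≈4.7303) theta=-1394731/2395800 (≈-0.5822)
After 9 (propagate distance d=36 (to screen)): x=-58316129/3593700 (≈-16.2273) theta=-1394731/2395800 (≈-0.5822)
|theta_initial|=0.3000 |theta_final|=1394731/2395800 (≈0.5822) -> increased

Answer: yes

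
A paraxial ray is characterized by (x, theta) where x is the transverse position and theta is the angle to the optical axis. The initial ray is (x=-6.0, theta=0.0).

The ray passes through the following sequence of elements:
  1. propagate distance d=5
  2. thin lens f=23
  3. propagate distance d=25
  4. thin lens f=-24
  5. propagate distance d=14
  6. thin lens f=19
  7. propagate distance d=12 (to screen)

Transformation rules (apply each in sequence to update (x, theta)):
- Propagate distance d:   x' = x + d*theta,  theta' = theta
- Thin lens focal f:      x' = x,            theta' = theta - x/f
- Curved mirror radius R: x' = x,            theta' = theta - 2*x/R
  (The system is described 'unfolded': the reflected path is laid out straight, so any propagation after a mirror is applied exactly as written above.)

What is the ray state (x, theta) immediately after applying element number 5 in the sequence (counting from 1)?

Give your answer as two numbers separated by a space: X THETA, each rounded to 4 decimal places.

Initial: x=-6.0000 theta=0.0000
After 1 (propagate distance d=5): x=-6.0000 theta=0.0000
After 2 (thin lens f=23): x=-6.0000 theta=6/23 (≈0.2609)
After 3 (propagate distance d=25): x=12/23 (≈0.5217) theta=6/23 (≈0.2609)
After 4 (thin lens f=-24): x=12/23 (≈0.5217) theta=13/46 (≈0.2826)
After 5 (propagate distance d=14): x=103/23 (≈4.4783) theta=13/46 (≈0.2826)
Rounded to 4 decimal places: x = 4.4783, theta = 0.2826

Answer: 4.4783 0.2826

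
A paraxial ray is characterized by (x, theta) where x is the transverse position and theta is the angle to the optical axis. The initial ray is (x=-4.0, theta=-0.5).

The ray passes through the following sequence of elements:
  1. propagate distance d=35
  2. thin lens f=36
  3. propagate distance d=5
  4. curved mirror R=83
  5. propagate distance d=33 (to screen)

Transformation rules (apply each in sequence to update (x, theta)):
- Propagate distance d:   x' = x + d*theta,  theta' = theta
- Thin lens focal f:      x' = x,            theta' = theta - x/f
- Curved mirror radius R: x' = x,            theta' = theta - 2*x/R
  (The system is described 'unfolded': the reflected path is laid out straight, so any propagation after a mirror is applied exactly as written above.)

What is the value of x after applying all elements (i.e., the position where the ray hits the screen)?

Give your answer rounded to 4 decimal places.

Answer: -1.0957

Derivation:
Initial: x=-4.0000 theta=-0.5000
After 1 (propagate distance d=35): x=-21.5000 theta=-0.5000
After 2 (thin lens f=36): x=-21.5000 theta=7/72 (≈0.0972)
After 3 (propagate distance d=5): x=-1513/72 (≈-21.0139) theta=7/72 (≈0.0972)
After 4 (curved mirror R=83): x=-1513/72 (≈-21.0139) theta=3607/5976 (≈0.6036)
After 5 (propagate distance d=33 (to screen)): x=-1637/1494 (≈-1.0957) theta=3607/5976 (≈0.6036)
Rounded to 4 decimal places: x = -1.0957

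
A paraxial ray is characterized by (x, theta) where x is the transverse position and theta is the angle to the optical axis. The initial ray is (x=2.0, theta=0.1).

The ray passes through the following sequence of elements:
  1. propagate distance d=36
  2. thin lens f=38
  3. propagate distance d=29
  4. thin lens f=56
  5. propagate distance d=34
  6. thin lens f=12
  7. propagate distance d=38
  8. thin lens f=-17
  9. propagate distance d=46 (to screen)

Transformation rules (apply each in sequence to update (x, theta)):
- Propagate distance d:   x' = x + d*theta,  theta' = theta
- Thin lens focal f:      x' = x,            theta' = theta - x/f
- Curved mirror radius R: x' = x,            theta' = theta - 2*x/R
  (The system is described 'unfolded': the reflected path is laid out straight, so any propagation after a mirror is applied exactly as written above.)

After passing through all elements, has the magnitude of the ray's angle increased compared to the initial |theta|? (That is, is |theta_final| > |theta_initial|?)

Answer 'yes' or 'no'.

Answer: yes

Derivation:
Initial: x=2.0000 theta=0.1000
After 1 (propagate distance d=36): x=5.6000 theta=0.1000
After 2 (thin lens f=38): x=5.6000 theta=-9/190 (≈-0.0474)
After 3 (propagate distance d=29): x=803/190 (≈4.2263) theta=-9/190 (≈-0.0474)
After 4 (thin lens f=56): x=803/190 (≈4.2263) theta=-1307/10640 (≈-0.1228)
After 5 (propagate distance d=34): x=53/1064 (≈0.0498) theta=-1307/10640 (≈-0.1228)
After 6 (thin lens f=12): x=53/1064 (≈0.0498) theta=-8107/63840 (≈-0.1270)
After 7 (propagate distance d=38): x=-152443/31920 (≈-4.7758) theta=-8107/63840 (≈-0.1270)
After 8 (thin lens f=-17): x=-152443/31920 (≈-4.7758) theta=-88541/217056 (≈-0.4079)
After 9 (propagate distance d=46 (to screen)): x=-6386873/271320 (≈-23.5400) theta=-88541/217056 (≈-0.4079)
|theta_initial|=0.1000 |theta_final|=88541/217056 (≈0.4079) -> increased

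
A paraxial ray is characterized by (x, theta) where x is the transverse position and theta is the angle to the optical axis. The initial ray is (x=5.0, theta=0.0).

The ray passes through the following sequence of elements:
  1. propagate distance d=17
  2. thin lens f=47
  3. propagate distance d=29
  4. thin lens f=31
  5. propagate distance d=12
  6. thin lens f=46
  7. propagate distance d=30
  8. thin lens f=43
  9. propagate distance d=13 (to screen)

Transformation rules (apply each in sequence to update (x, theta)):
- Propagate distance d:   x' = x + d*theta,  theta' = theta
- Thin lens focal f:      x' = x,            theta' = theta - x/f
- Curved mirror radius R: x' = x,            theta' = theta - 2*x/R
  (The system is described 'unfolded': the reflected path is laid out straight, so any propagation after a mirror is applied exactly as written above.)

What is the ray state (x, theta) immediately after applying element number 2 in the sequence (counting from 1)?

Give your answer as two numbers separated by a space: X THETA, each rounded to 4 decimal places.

Answer: 5.0000 -0.1064

Derivation:
Initial: x=5.0000 theta=0.0000
After 1 (propagate distance d=17): x=5.0000 theta=0.0000
After 2 (thin lens f=47): x=5.0000 theta=-5/47 (≈-0.1064)
Rounded to 4 decimal places: x = 5.0000, theta = -0.1064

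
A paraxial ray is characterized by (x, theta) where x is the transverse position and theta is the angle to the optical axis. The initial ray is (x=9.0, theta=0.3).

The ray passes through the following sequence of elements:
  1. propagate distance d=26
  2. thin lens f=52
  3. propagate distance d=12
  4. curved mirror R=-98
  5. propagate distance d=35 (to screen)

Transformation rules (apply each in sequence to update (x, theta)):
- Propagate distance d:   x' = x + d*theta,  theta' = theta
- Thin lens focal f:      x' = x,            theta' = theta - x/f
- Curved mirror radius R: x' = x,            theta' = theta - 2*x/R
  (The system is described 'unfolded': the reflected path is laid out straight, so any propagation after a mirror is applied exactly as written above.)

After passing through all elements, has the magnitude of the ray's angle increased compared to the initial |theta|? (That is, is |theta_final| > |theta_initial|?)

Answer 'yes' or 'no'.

Answer: yes

Derivation:
Initial: x=9.0000 theta=0.3000
After 1 (propagate distance d=26): x=16.8000 theta=0.3000
After 2 (thin lens f=52): x=16.8000 theta=-3/130 (≈-0.0231)
After 3 (propagate distance d=12): x=1074/65 (≈16.5231) theta=-3/130 (≈-0.0231)
After 4 (curved mirror R=-98): x=1074/65 (≈16.5231) theta=2001/6370 (≈0.3141)
After 5 (propagate distance d=35 (to screen)): x=25041/910 (≈27.5176) theta=2001/6370 (≈0.3141)
|theta_initial|=0.3000 |theta_final|=2001/6370 (≈0.3141) -> increased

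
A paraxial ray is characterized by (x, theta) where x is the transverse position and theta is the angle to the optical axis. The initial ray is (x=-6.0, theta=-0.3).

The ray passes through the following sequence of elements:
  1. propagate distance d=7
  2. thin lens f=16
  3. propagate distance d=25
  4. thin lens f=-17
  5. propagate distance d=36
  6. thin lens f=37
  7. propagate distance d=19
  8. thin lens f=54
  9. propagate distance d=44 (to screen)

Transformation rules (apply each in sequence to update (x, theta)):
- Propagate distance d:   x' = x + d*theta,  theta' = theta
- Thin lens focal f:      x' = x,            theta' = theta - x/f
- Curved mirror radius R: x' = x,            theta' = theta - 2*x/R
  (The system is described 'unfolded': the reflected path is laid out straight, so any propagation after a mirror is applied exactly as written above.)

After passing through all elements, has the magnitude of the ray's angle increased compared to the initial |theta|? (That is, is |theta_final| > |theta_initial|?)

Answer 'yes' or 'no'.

Answer: no

Derivation:
Initial: x=-6.0000 theta=-0.3000
After 1 (propagate distance d=7): x=-8.1000 theta=-0.3000
After 2 (thin lens f=16): x=-8.1000 theta=33/160 (≈0.2063)
After 3 (propagate distance d=25): x=-471/160 (≈-2.9438) theta=33/160 (≈0.2063)
After 4 (thin lens f=-17): x=-471/160 (≈-2.9438) theta=9/272 (≈0.0331)
After 5 (propagate distance d=36): x=-4767/2720 (≈-1.7526) theta=9/272 (≈0.0331)
After 6 (thin lens f=37): x=-4767/2720 (≈-1.7526) theta=8097/100640 (≈0.0805)
After 7 (propagate distance d=19): x=-2817/12580 (≈-0.2239) theta=8097/100640 (≈0.0805)
After 8 (thin lens f=54): x=-2817/12580 (≈-0.2239) theta=25543/301920 (≈0.0846)
After 9 (propagate distance d=44 (to screen)): x=264071/75480 (≈3.4986) theta=25543/301920 (≈0.0846)
|theta_initial|=0.3000 |theta_final|=25543/301920 (≈0.0846) -> not increased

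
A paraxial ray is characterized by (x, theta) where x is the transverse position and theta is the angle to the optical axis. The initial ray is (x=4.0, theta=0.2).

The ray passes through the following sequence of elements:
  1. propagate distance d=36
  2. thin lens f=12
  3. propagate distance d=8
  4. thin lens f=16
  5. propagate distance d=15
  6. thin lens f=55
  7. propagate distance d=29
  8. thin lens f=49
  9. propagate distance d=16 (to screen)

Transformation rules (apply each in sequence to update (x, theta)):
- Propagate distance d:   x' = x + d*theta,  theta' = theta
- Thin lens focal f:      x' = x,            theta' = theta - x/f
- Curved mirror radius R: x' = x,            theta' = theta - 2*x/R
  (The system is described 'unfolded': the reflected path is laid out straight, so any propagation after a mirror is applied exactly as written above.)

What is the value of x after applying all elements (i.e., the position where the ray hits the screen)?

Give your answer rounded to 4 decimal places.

Initial: x=4.0000 theta=0.2000
After 1 (propagate distance d=36): x=11.2000 theta=0.2000
After 2 (thin lens f=12): x=11.2000 theta=-11/15 (≈-0.7333)
After 3 (propagate distance d=8): x=16/3 (≈5.3333) theta=-11/15 (≈-0.7333)
After 4 (thin lens f=16): x=16/3 (≈5.3333) theta=-16/15 (≈-1.0667)
After 5 (propagate distance d=15): x=-32/3 (≈-10.6667) theta=-16/15 (≈-1.0667)
After 6 (thin lens f=55): x=-32/3 (≈-10.6667) theta=-48/55 (≈-0.8727)
After 7 (propagate distance d=29): x=-5936/165 (≈-35.9758) theta=-48/55 (≈-0.8727)
After 8 (thin lens f=49): x=-5936/165 (≈-35.9758) theta=-32/231 (≈-0.1385)
After 9 (propagate distance d=16 (to screen)): x=-14704/385 (≈-38.1922) theta=-32/231 (≈-0.1385)
Rounded to 4 decimal places: x = -38.1922

Answer: -38.1922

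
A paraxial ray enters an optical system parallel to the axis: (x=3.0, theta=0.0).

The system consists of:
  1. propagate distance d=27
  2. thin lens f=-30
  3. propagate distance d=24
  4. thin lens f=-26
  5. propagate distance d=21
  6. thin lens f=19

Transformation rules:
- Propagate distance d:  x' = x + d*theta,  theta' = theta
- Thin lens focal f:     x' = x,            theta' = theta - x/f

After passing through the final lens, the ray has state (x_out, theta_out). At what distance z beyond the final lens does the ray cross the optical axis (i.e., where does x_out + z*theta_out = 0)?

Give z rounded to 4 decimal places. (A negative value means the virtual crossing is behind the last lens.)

Initial: x=3.0000 theta=0.0000
After 1 (propagate distance d=27): x=3.0000 theta=0.0000
After 2 (thin lens f=-30): x=3.0000 theta=0.1000
After 3 (propagate distance d=24): x=5.4000 theta=0.1000
After 4 (thin lens f=-26): x=5.4000 theta=4/13 (≈0.3077)
After 5 (propagate distance d=21): x=771/65 (≈11.8615) theta=4/13 (≈0.3077)
After 6 (thin lens f=19): x=771/65 (≈11.8615) theta=-391/1235 (≈-0.3166)
z_focus = -x_out/theta_out = -(771/65)/(-391/1235) = 14649/391 ≈ 37.4655
Rounded to 4 decimal places: z = 37.4655

Answer: 37.4655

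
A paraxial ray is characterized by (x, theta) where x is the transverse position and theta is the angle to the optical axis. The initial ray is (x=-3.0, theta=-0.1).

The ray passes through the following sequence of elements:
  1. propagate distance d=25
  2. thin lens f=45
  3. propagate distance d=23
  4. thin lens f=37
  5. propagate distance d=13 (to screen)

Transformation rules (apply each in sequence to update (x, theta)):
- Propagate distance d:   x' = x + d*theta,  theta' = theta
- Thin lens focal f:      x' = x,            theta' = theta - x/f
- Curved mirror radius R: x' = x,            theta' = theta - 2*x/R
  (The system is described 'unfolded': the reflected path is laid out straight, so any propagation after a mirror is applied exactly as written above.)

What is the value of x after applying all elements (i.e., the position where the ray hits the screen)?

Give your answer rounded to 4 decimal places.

Answer: -2.9471

Derivation:
Initial: x=-3.0000 theta=-0.1000
After 1 (propagate distance d=25): x=-5.5000 theta=-0.1000
After 2 (thin lens f=45): x=-5.5000 theta=1/45 (≈0.0222)
After 3 (propagate distance d=23): x=-449/90 (≈-4.9889) theta=1/45 (≈0.0222)
After 4 (thin lens f=37): x=-449/90 (≈-4.9889) theta=523/3330 (≈0.1571)
After 5 (propagate distance d=13 (to screen)): x=-4907/1665 (≈-2.9471) theta=523/3330 (≈0.1571)
Rounded to 4 decimal places: x = -2.9471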